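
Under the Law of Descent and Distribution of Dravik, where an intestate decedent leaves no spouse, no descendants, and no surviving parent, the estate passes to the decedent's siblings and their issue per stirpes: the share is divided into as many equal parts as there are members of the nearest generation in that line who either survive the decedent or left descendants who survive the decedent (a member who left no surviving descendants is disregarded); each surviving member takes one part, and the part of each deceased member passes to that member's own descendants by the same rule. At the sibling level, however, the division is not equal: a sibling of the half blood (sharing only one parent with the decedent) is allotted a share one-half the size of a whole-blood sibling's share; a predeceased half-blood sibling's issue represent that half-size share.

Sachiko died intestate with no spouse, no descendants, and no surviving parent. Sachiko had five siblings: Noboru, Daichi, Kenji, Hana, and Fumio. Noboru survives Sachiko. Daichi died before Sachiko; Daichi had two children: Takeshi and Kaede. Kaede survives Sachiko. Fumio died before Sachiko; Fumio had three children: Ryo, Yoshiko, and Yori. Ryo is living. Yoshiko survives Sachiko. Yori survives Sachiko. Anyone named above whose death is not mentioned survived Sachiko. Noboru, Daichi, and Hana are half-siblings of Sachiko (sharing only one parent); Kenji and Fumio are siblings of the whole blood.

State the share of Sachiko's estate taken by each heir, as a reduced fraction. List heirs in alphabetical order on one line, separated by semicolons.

Hana 1/7; Kaede 1/14; Kenji 2/7; Noboru 1/7; Ryo 2/21; Takeshi 1/14; Yori 2/21; Yoshiko 2/21

No spouse, descendants, or parent survives, so the estate passes to Sachiko's siblings per stirpes.
Half-blood siblings count for one-half the weight of whole-blood siblings at the initial division.
Dividing 1 in proportion to weights (total weight 7/2): Noboru (weight 1/2) → 1/7; Daichi (weight 1/2) → 1/7; Kenji (weight 1) → 2/7; Hana (weight 1/2) → 1/7; Fumio (weight 1) → 2/7.
Noboru is living and takes 1/7.
Daichi predeceased; the 1/7 allotted to Daichi's branch passes to Daichi's issue by representation.
The 1/7 is divided into 2 equal shares of 1/14 among Takeshi, Kaede.
Takeshi is living and takes 1/14.
Kaede is living and takes 1/14.
Kenji is living and takes 2/7.
Hana is living and takes 1/7.
Fumio predeceased; the 2/7 allotted to Fumio's branch passes to Fumio's issue by representation.
The 2/7 is divided into 3 equal shares of 2/21 among Ryo, Yoshiko, Yori.
Ryo is living and takes 2/21.
Yoshiko is living and takes 2/21.
Yori is living and takes 2/21.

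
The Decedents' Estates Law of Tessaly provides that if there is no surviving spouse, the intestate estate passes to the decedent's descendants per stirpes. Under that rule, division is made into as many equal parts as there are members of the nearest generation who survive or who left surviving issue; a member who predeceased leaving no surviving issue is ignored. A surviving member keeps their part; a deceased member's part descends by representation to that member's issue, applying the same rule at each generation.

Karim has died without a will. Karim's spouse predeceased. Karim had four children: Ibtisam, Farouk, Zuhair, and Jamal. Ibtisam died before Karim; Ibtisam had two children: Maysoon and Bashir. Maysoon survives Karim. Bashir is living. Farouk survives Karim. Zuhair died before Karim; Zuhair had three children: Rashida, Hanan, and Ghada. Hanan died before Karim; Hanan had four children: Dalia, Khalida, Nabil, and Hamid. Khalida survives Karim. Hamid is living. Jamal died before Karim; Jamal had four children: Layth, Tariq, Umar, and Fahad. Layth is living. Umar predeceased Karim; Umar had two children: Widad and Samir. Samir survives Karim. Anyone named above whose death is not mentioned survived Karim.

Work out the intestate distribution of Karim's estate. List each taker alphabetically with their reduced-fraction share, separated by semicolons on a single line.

There is no surviving spouse, so the entire estate passes to Karim's descendants per stirpes.
The estate is divided into 4 equal shares of 1/4 among Ibtisam, Farouk, Zuhair, Jamal.
Ibtisam predeceased; the 1/4 allotted to Ibtisam's branch passes to Ibtisam's issue by representation.
The 1/4 is divided into 2 equal shares of 1/8 among Maysoon, Bashir.
Maysoon is living and takes 1/8.
Bashir is living and takes 1/8.
Farouk is living and takes 1/4.
Zuhair predeceased; the 1/4 allotted to Zuhair's branch passes to Zuhair's issue by representation.
The 1/4 is divided into 3 equal shares of 1/12 among Rashida, Hanan, Ghada.
Rashida is living and takes 1/12.
Hanan predeceased; the 1/12 allotted to Hanan's branch passes to Hanan's issue by representation.
The 1/12 is divided into 4 equal shares of 1/48 among Dalia, Khalida, Nabil, Hamid.
Dalia is living and takes 1/48.
Khalida is living and takes 1/48.
Nabil is living and takes 1/48.
Hamid is living and takes 1/48.
Ghada is living and takes 1/12.
Jamal predeceased; the 1/4 allotted to Jamal's branch passes to Jamal's issue by representation.
The 1/4 is divided into 4 equal shares of 1/16 among Layth, Tariq, Umar, Fahad.
Layth is living and takes 1/16.
Tariq is living and takes 1/16.
Umar predeceased; the 1/16 allotted to Umar's branch passes to Umar's issue by representation.
The 1/16 is divided into 2 equal shares of 1/32 among Widad, Samir.
Widad is living and takes 1/32.
Samir is living and takes 1/32.
Fahad is living and takes 1/16.

Bashir 1/8; Dalia 1/48; Fahad 1/16; Farouk 1/4; Ghada 1/12; Hamid 1/48; Khalida 1/48; Layth 1/16; Maysoon 1/8; Nabil 1/48; Rashida 1/12; Samir 1/32; Tariq 1/16; Widad 1/32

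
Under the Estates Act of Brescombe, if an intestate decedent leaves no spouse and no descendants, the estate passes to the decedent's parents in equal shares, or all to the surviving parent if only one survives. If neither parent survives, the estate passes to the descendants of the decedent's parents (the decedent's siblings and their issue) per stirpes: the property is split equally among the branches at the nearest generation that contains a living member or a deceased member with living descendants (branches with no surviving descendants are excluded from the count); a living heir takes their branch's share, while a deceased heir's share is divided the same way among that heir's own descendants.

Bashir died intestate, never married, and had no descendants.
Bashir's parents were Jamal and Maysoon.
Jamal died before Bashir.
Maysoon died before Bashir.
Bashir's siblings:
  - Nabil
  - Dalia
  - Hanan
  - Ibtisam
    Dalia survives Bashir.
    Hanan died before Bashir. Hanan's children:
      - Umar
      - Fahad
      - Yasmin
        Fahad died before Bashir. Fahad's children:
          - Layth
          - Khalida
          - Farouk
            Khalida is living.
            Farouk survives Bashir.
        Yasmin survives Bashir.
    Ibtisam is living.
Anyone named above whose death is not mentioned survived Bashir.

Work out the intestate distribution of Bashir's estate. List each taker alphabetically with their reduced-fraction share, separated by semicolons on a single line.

Neither parent survives and there are no descendants, so the estate passes to Bashir's siblings and their issue per stirpes.
The estate is divided into 4 equal shares of 1/4 among Nabil, Dalia, Hanan, Ibtisam.
Nabil is living and takes 1/4.
Dalia is living and takes 1/4.
Hanan predeceased; the 1/4 allotted to Hanan's branch passes to Hanan's issue by representation.
The 1/4 is divided into 3 equal shares of 1/12 among Umar, Fahad, Yasmin.
Umar is living and takes 1/12.
Fahad predeceased; the 1/12 allotted to Fahad's branch passes to Fahad's issue by representation.
The 1/12 is divided into 3 equal shares of 1/36 among Layth, Khalida, Farouk.
Layth is living and takes 1/36.
Khalida is living and takes 1/36.
Farouk is living and takes 1/36.
Yasmin is living and takes 1/12.
Ibtisam is living and takes 1/4.

Dalia 1/4; Farouk 1/36; Ibtisam 1/4; Khalida 1/36; Layth 1/36; Nabil 1/4; Umar 1/12; Yasmin 1/12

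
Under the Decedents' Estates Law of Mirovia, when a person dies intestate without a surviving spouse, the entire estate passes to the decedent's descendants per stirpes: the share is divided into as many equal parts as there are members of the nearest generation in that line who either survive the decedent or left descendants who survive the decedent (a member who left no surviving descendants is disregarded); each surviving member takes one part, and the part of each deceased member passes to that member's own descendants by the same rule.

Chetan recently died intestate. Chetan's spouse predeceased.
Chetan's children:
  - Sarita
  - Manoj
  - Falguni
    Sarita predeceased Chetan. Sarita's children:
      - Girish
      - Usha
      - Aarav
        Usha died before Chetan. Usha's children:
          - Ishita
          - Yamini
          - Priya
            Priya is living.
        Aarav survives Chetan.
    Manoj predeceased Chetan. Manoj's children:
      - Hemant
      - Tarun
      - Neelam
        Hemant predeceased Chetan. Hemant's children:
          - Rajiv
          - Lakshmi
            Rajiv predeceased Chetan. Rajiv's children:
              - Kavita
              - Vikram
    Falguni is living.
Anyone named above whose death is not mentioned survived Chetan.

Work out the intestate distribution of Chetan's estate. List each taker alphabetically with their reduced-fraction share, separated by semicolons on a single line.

There is no surviving spouse, so the entire estate passes to Chetan's descendants per stirpes.
The estate is divided into 3 equal shares of 1/3 among Sarita, Manoj, Falguni.
Sarita predeceased; the 1/3 allotted to Sarita's branch passes to Sarita's issue by representation.
The 1/3 is divided into 3 equal shares of 1/9 among Girish, Usha, Aarav.
Girish is living and takes 1/9.
Usha predeceased; the 1/9 allotted to Usha's branch passes to Usha's issue by representation.
The 1/9 is divided into 3 equal shares of 1/27 among Ishita, Yamini, Priya.
Ishita is living and takes 1/27.
Yamini is living and takes 1/27.
Priya is living and takes 1/27.
Aarav is living and takes 1/9.
Manoj predeceased; the 1/3 allotted to Manoj's branch passes to Manoj's issue by representation.
The 1/3 is divided into 3 equal shares of 1/9 among Hemant, Tarun, Neelam.
Hemant predeceased; the 1/9 allotted to Hemant's branch passes to Hemant's issue by representation.
The 1/9 is divided into 2 equal shares of 1/18 among Rajiv, Lakshmi.
Rajiv predeceased; the 1/18 allotted to Rajiv's branch passes to Rajiv's issue by representation.
The 1/18 is divided into 2 equal shares of 1/36 among Kavita, Vikram.
Kavita is living and takes 1/36.
Vikram is living and takes 1/36.
Lakshmi is living and takes 1/18.
Tarun is living and takes 1/9.
Neelam is living and takes 1/9.
Falguni is living and takes 1/3.

Aarav 1/9; Falguni 1/3; Girish 1/9; Ishita 1/27; Kavita 1/36; Lakshmi 1/18; Neelam 1/9; Priya 1/27; Tarun 1/9; Vikram 1/36; Yamini 1/27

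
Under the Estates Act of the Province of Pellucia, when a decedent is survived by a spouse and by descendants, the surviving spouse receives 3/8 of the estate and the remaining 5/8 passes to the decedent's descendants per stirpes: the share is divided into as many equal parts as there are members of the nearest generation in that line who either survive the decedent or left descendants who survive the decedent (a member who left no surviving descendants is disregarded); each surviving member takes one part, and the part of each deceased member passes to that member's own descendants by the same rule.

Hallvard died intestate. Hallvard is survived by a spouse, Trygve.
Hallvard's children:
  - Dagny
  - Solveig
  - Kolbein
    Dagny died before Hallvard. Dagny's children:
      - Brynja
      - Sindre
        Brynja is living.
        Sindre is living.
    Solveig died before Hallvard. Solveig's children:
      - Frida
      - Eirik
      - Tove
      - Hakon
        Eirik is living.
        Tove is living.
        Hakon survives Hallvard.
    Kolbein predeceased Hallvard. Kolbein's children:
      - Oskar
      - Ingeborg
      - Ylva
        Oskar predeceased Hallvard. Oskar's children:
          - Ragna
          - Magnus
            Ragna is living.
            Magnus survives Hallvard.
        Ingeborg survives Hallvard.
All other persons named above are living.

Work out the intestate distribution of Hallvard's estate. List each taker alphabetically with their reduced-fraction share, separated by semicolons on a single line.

Brynja 5/48; Eirik 5/96; Frida 5/96; Hakon 5/96; Ingeborg 5/72; Magnus 5/144; Ragna 5/144; Sindre 5/48; Tove 5/96; Trygve 3/8; Ylva 5/72

Trygve, as surviving spouse, takes 3/8.
The remaining 5/8 passes to Hallvard's descendants per stirpes.
The 5/8 is divided into 3 equal shares of 5/24 among Dagny, Solveig, Kolbein.
Dagny predeceased; the 5/24 allotted to Dagny's branch passes to Dagny's issue by representation.
The 5/24 is divided into 2 equal shares of 5/48 among Brynja, Sindre.
Brynja is living and takes 5/48.
Sindre is living and takes 5/48.
Solveig predeceased; the 5/24 allotted to Solveig's branch passes to Solveig's issue by representation.
The 5/24 is divided into 4 equal shares of 5/96 among Frida, Eirik, Tove, Hakon.
Frida is living and takes 5/96.
Eirik is living and takes 5/96.
Tove is living and takes 5/96.
Hakon is living and takes 5/96.
Kolbein predeceased; the 5/24 allotted to Kolbein's branch passes to Kolbein's issue by representation.
The 5/24 is divided into 3 equal shares of 5/72 among Oskar, Ingeborg, Ylva.
Oskar predeceased; the 5/72 allotted to Oskar's branch passes to Oskar's issue by representation.
The 5/72 is divided into 2 equal shares of 5/144 among Ragna, Magnus.
Ragna is living and takes 5/144.
Magnus is living and takes 5/144.
Ingeborg is living and takes 5/72.
Ylva is living and takes 5/72.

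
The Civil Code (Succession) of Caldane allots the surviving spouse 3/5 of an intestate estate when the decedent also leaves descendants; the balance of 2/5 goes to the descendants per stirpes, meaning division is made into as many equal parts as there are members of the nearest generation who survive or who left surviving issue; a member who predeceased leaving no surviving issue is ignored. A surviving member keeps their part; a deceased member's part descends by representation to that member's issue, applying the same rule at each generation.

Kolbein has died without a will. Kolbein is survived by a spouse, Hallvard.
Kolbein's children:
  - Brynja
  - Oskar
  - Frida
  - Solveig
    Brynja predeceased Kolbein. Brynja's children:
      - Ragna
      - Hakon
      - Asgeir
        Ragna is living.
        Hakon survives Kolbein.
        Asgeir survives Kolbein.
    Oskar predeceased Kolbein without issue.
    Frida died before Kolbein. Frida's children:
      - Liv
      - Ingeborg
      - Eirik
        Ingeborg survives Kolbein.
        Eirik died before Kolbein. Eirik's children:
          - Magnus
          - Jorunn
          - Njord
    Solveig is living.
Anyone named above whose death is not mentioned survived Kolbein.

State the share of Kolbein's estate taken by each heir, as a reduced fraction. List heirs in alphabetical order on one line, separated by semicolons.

Hallvard, as surviving spouse, takes 3/5.
The remaining 2/5 passes to Kolbein's descendants per stirpes.
Oskar left no surviving issue, so that branch lapses and is disregarded.
The 2/5 is divided into 3 equal shares of 2/15 among Brynja, Frida, Solveig.
Brynja predeceased; the 2/15 allotted to Brynja's branch passes to Brynja's issue by representation.
The 2/15 is divided into 3 equal shares of 2/45 among Ragna, Hakon, Asgeir.
Ragna is living and takes 2/45.
Hakon is living and takes 2/45.
Asgeir is living and takes 2/45.
Frida predeceased; the 2/15 allotted to Frida's branch passes to Frida's issue by representation.
The 2/15 is divided into 3 equal shares of 2/45 among Liv, Ingeborg, Eirik.
Liv is living and takes 2/45.
Ingeborg is living and takes 2/45.
Eirik predeceased; the 2/45 allotted to Eirik's branch passes to Eirik's issue by representation.
The 2/45 is divided into 3 equal shares of 2/135 among Magnus, Jorunn, Njord.
Magnus is living and takes 2/135.
Jorunn is living and takes 2/135.
Njord is living and takes 2/135.
Solveig is living and takes 2/15.

Asgeir 2/45; Hakon 2/45; Hallvard 3/5; Ingeborg 2/45; Jorunn 2/135; Liv 2/45; Magnus 2/135; Njord 2/135; Ragna 2/45; Solveig 2/15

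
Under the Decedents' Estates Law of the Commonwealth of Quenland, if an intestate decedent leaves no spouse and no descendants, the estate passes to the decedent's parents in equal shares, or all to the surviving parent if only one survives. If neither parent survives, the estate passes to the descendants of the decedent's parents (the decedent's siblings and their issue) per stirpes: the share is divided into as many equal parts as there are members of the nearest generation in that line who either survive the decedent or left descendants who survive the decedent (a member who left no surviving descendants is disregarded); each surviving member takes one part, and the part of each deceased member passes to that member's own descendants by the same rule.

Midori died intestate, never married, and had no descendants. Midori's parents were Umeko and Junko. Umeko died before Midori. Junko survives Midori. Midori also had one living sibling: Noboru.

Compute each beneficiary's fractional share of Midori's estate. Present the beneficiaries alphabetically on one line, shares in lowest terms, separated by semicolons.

Only one parent, Junko, survives, so Junko takes the entire estate. The siblings take nothing because a surviving parent has priority.

Junko 1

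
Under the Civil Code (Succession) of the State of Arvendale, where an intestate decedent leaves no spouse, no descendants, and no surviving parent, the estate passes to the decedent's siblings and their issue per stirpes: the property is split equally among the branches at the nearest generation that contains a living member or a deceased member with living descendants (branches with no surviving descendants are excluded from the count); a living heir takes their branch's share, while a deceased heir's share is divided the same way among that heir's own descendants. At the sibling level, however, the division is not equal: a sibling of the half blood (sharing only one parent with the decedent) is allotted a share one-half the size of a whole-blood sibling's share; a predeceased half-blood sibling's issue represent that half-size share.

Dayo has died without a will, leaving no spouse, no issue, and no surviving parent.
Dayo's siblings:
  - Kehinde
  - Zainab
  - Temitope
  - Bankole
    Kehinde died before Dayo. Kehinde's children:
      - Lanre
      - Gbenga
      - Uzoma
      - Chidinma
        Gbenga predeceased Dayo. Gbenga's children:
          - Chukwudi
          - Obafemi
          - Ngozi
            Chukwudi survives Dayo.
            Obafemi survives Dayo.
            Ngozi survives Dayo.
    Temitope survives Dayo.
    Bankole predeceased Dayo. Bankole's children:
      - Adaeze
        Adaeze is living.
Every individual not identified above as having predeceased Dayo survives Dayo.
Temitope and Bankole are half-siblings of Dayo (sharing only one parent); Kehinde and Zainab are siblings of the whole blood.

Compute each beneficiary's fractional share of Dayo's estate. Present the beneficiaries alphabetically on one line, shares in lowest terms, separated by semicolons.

No spouse, descendants, or parent survives, so the estate passes to Dayo's siblings per stirpes.
Half-blood siblings count for one-half the weight of whole-blood siblings at the initial division.
Dividing 1 in proportion to weights (total weight 3): Kehinde (weight 1) → 1/3; Zainab (weight 1) → 1/3; Temitope (weight 1/2) → 1/6; Bankole (weight 1/2) → 1/6.
Kehinde predeceased; the 1/3 allotted to Kehinde's branch passes to Kehinde's issue by representation.
The 1/3 is divided into 4 equal shares of 1/12 among Lanre, Gbenga, Uzoma, Chidinma.
Lanre is living and takes 1/12.
Gbenga predeceased; the 1/12 allotted to Gbenga's branch passes to Gbenga's issue by representation.
The 1/12 is divided into 3 equal shares of 1/36 among Chukwudi, Obafemi, Ngozi.
Chukwudi is living and takes 1/36.
Obafemi is living and takes 1/36.
Ngozi is living and takes 1/36.
Uzoma is living and takes 1/12.
Chidinma is living and takes 1/12.
Zainab is living and takes 1/3.
Temitope is living and takes 1/6.
Bankole predeceased; the 1/6 allotted to Bankole's branch passes to Bankole's issue by representation.
Adaeze is the sole taker at this level and receives the full 1/6.

Adaeze 1/6; Chidinma 1/12; Chukwudi 1/36; Lanre 1/12; Ngozi 1/36; Obafemi 1/36; Temitope 1/6; Uzoma 1/12; Zainab 1/3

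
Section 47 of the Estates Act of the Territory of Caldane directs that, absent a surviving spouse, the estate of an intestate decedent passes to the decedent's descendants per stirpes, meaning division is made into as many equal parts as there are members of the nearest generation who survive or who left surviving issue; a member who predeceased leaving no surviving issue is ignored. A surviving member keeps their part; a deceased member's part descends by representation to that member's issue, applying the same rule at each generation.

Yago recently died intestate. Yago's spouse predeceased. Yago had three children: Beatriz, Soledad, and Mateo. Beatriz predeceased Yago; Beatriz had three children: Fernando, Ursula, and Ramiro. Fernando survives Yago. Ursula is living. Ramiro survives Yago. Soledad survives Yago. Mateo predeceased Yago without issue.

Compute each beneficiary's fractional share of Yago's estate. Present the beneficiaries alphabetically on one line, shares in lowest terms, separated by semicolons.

Fernando 1/6; Ramiro 1/6; Soledad 1/2; Ursula 1/6

There is no surviving spouse, so the entire estate passes to Yago's descendants per stirpes.
Mateo left no surviving issue, so that branch lapses and is disregarded.
The estate is divided into 2 equal shares of 1/2 among Beatriz, Soledad.
Beatriz predeceased; the 1/2 allotted to Beatriz's branch passes to Beatriz's issue by representation.
The 1/2 is divided into 3 equal shares of 1/6 among Fernando, Ursula, Ramiro.
Fernando is living and takes 1/6.
Ursula is living and takes 1/6.
Ramiro is living and takes 1/6.
Soledad is living and takes 1/2.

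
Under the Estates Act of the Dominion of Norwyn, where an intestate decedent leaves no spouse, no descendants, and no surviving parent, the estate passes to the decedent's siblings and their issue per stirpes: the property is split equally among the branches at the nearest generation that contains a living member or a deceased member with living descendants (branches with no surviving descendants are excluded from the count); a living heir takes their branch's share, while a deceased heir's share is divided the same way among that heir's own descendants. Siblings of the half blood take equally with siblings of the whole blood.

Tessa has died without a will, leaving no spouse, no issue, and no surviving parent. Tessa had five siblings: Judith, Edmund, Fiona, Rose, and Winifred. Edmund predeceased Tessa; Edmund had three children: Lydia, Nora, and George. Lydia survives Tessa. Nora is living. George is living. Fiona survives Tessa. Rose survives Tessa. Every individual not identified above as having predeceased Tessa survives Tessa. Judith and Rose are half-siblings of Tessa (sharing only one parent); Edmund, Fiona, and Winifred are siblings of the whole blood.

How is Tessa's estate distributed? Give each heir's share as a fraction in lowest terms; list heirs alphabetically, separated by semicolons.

No spouse, descendants, or parent survives, so the estate passes to Tessa's siblings per stirpes.
Half-blood and whole-blood siblings take equally under the stated rule.
The estate is divided into 5 equal shares of 1/5 among Judith, Edmund, Fiona, Rose, Winifred.
Judith is living and takes 1/5.
Edmund predeceased; the 1/5 allotted to Edmund's branch passes to Edmund's issue by representation.
The 1/5 is divided into 3 equal shares of 1/15 among Lydia, Nora, George.
Lydia is living and takes 1/15.
Nora is living and takes 1/15.
George is living and takes 1/15.
Fiona is living and takes 1/5.
Rose is living and takes 1/5.
Winifred is living and takes 1/5.

Fiona 1/5; George 1/15; Judith 1/5; Lydia 1/15; Nora 1/15; Rose 1/5; Winifred 1/5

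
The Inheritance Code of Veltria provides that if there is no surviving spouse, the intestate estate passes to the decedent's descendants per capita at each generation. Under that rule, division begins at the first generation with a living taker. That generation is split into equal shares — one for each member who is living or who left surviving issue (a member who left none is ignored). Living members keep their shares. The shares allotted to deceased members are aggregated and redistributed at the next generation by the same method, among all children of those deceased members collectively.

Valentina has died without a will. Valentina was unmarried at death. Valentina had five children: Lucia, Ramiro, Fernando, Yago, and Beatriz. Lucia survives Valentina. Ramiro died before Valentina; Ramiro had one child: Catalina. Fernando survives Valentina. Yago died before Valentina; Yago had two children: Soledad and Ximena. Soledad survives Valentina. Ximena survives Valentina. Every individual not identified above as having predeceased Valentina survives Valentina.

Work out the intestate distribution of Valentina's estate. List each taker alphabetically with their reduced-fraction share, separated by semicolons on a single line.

Beatriz 1/5; Catalina 2/15; Fernando 1/5; Lucia 1/5; Soledad 2/15; Ximena 2/15

There is no surviving spouse, so the entire estate passes to Valentina's descendants per capita at each generation.
At generation 1 (Lucia, Ramiro, Fernando, Yago, Beatriz) there are 5 shares of (1)/5 = 1/5 each.
Living: Lucia, Fernando, and Beatriz — each takes 1/5.
Deceased: Ramiro and Yago. Their combined 2/5 is pooled and carried to generation 2.
At generation 2 (Catalina, Soledad, Ximena) there are 3 shares of (2/5)/3 = 2/15 each.
Living: Catalina, Soledad, and Ximena — each takes 2/15.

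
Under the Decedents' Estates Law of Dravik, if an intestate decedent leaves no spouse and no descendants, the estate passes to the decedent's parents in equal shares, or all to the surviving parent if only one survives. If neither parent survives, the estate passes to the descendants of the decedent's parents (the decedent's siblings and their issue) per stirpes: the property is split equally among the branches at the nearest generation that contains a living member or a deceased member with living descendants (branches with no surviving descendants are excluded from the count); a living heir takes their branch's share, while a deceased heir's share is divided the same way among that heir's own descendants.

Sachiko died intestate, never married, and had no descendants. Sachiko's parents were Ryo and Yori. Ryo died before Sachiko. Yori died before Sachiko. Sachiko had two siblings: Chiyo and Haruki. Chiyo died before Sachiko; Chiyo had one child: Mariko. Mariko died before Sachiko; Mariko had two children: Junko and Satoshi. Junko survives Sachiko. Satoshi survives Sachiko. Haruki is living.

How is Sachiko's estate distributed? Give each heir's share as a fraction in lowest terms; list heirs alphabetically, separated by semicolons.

Haruki 1/2; Junko 1/4; Satoshi 1/4

Neither parent survives and there are no descendants, so the estate passes to Sachiko's siblings and their issue per stirpes.
The estate is divided into 2 equal shares of 1/2 among Chiyo, Haruki.
Chiyo predeceased; the 1/2 allotted to Chiyo's branch passes to Chiyo's issue by representation.
Mariko's line is the sole branch at this level, so the full 1/2 passes to Mariko's issue by representation.
The 1/2 is divided into 2 equal shares of 1/4 among Junko, Satoshi.
Junko is living and takes 1/4.
Satoshi is living and takes 1/4.
Haruki is living and takes 1/2.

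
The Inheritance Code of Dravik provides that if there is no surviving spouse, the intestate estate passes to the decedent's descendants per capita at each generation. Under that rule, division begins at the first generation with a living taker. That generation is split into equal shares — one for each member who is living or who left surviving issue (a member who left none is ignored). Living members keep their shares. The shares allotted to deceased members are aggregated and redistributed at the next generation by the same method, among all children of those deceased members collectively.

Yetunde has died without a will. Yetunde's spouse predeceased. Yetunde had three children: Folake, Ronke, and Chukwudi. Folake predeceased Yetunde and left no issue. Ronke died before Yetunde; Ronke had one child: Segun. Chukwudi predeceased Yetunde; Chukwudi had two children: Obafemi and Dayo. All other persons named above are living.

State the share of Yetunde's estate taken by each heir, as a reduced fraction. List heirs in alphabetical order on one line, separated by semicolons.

There is no surviving spouse, so the entire estate passes to Yetunde's descendants per capita at each generation.
No one at generation 1 (Ronke, Chukwudi) is living; moving to the next generation.
At generation 2 (Segun, Obafemi, Dayo) there are 3 shares of (1)/3 = 1/3 each.
Living: Segun, Obafemi, and Dayo — each takes 1/3.

Dayo 1/3; Obafemi 1/3; Segun 1/3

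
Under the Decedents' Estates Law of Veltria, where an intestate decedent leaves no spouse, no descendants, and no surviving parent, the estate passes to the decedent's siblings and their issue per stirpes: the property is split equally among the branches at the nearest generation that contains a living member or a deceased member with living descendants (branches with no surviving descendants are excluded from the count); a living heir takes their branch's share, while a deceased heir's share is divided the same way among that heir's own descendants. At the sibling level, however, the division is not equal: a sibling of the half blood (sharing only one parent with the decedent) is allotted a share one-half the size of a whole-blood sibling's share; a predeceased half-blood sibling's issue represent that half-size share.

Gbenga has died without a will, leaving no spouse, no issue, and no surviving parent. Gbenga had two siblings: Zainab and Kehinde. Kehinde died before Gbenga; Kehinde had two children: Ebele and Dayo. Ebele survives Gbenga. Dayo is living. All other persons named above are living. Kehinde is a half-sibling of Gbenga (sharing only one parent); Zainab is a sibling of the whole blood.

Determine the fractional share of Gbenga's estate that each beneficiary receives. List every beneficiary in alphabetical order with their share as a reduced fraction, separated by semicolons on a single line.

Dayo 1/6; Ebele 1/6; Zainab 2/3

No spouse, descendants, or parent survives, so the estate passes to Gbenga's siblings per stirpes.
Half-blood siblings count for one-half the weight of whole-blood siblings at the initial division.
Dividing 1 in proportion to weights (total weight 3/2): Zainab (weight 1) → 2/3; Kehinde (weight 1/2) → 1/3.
Zainab is living and takes 2/3.
Kehinde predeceased; the 1/3 allotted to Kehinde's branch passes to Kehinde's issue by representation.
The 1/3 is divided into 2 equal shares of 1/6 among Ebele, Dayo.
Ebele is living and takes 1/6.
Dayo is living and takes 1/6.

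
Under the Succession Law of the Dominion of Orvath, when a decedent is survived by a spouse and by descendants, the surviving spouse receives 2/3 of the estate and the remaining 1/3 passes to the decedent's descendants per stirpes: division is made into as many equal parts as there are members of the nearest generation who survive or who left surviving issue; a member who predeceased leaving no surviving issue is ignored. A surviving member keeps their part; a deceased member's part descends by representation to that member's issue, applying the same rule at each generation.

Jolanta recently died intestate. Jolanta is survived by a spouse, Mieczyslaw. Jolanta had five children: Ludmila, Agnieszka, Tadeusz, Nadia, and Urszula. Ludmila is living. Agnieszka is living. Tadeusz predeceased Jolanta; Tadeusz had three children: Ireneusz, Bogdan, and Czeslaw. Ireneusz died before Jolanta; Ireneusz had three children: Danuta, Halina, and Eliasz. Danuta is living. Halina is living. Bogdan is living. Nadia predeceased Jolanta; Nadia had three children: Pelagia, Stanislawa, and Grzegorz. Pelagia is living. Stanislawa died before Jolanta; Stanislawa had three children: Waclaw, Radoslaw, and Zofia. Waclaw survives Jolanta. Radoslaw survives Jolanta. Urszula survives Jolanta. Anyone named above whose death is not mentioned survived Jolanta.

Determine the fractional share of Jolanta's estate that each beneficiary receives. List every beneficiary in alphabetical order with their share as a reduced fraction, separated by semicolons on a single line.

Mieczyslaw, as surviving spouse, takes 2/3.
The remaining 1/3 passes to Jolanta's descendants per stirpes.
The 1/3 is divided into 5 equal shares of 1/15 among Ludmila, Agnieszka, Tadeusz, Nadia, Urszula.
Ludmila is living and takes 1/15.
Agnieszka is living and takes 1/15.
Tadeusz predeceased; the 1/15 allotted to Tadeusz's branch passes to Tadeusz's issue by representation.
The 1/15 is divided into 3 equal shares of 1/45 among Ireneusz, Bogdan, Czeslaw.
Ireneusz predeceased; the 1/45 allotted to Ireneusz's branch passes to Ireneusz's issue by representation.
The 1/45 is divided into 3 equal shares of 1/135 among Danuta, Halina, Eliasz.
Danuta is living and takes 1/135.
Halina is living and takes 1/135.
Eliasz is living and takes 1/135.
Bogdan is living and takes 1/45.
Czeslaw is living and takes 1/45.
Nadia predeceased; the 1/15 allotted to Nadia's branch passes to Nadia's issue by representation.
The 1/15 is divided into 3 equal shares of 1/45 among Pelagia, Stanislawa, Grzegorz.
Pelagia is living and takes 1/45.
Stanislawa predeceased; the 1/45 allotted to Stanislawa's branch passes to Stanislawa's issue by representation.
The 1/45 is divided into 3 equal shares of 1/135 among Waclaw, Radoslaw, Zofia.
Waclaw is living and takes 1/135.
Radoslaw is living and takes 1/135.
Zofia is living and takes 1/135.
Grzegorz is living and takes 1/45.
Urszula is living and takes 1/15.

Agnieszka 1/15; Bogdan 1/45; Czeslaw 1/45; Danuta 1/135; Eliasz 1/135; Grzegorz 1/45; Halina 1/135; Ludmila 1/15; Mieczyslaw 2/3; Pelagia 1/45; Radoslaw 1/135; Urszula 1/15; Waclaw 1/135; Zofia 1/135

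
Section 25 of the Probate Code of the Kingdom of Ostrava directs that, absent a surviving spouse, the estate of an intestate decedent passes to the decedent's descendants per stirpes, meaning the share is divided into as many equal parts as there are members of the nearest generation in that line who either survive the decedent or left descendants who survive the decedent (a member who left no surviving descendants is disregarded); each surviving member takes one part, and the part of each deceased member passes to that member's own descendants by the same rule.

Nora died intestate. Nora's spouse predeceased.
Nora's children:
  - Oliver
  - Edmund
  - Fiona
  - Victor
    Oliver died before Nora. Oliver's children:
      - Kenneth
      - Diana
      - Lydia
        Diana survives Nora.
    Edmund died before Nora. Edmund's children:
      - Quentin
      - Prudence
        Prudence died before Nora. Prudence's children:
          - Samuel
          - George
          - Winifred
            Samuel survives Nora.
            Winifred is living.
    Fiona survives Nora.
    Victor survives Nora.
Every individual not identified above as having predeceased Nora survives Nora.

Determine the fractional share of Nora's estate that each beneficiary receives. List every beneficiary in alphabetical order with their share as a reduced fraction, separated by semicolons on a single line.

There is no surviving spouse, so the entire estate passes to Nora's descendants per stirpes.
The estate is divided into 4 equal shares of 1/4 among Oliver, Edmund, Fiona, Victor.
Oliver predeceased; the 1/4 allotted to Oliver's branch passes to Oliver's issue by representation.
The 1/4 is divided into 3 equal shares of 1/12 among Kenneth, Diana, Lydia.
Kenneth is living and takes 1/12.
Diana is living and takes 1/12.
Lydia is living and takes 1/12.
Edmund predeceased; the 1/4 allotted to Edmund's branch passes to Edmund's issue by representation.
The 1/4 is divided into 2 equal shares of 1/8 among Quentin, Prudence.
Quentin is living and takes 1/8.
Prudence predeceased; the 1/8 allotted to Prudence's branch passes to Prudence's issue by representation.
The 1/8 is divided into 3 equal shares of 1/24 among Samuel, George, Winifred.
Samuel is living and takes 1/24.
George is living and takes 1/24.
Winifred is living and takes 1/24.
Fiona is living and takes 1/4.
Victor is living and takes 1/4.

Diana 1/12; Fiona 1/4; George 1/24; Kenneth 1/12; Lydia 1/12; Quentin 1/8; Samuel 1/24; Victor 1/4; Winifred 1/24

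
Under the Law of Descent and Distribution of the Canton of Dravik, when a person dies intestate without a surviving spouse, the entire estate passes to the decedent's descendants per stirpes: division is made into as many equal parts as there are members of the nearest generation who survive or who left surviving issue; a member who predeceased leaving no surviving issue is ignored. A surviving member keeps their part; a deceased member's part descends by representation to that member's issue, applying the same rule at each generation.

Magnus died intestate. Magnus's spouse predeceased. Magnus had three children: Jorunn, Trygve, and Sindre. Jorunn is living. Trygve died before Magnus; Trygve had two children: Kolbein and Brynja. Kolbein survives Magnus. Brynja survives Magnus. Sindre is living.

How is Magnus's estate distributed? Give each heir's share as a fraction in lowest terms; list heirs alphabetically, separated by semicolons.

Brynja 1/6; Jorunn 1/3; Kolbein 1/6; Sindre 1/3

There is no surviving spouse, so the entire estate passes to Magnus's descendants per stirpes.
The estate is divided into 3 equal shares of 1/3 among Jorunn, Trygve, Sindre.
Jorunn is living and takes 1/3.
Trygve predeceased; the 1/3 allotted to Trygve's branch passes to Trygve's issue by representation.
The 1/3 is divided into 2 equal shares of 1/6 among Kolbein, Brynja.
Kolbein is living and takes 1/6.
Brynja is living and takes 1/6.
Sindre is living and takes 1/3.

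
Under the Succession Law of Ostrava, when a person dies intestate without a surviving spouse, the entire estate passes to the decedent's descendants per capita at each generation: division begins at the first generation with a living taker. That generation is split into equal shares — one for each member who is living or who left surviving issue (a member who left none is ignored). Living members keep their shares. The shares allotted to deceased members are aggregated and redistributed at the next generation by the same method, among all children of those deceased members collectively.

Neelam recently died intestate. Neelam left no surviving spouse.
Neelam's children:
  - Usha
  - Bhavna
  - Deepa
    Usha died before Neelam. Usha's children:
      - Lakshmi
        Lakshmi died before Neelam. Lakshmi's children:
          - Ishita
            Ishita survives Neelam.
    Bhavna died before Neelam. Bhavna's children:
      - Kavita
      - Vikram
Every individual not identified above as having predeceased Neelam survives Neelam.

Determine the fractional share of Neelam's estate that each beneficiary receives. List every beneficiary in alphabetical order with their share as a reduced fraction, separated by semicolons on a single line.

Deepa 1/3; Ishita 2/9; Kavita 2/9; Vikram 2/9

There is no surviving spouse, so the entire estate passes to Neelam's descendants per capita at each generation.
At generation 1 (Usha, Bhavna, Deepa) there are 3 shares of (1)/3 = 1/3 each.
Living: Deepa — each takes 1/3.
Deceased: Usha and Bhavna. Their combined 2/3 is pooled and carried to generation 2.
At generation 2 (Lakshmi, Kavita, Vikram) there are 3 shares of (2/3)/3 = 2/9 each.
Living: Kavita and Vikram — each takes 2/9.
Deceased: Lakshmi. That 2/9 share is carried to generation 3.
At generation 3 (Ishita) there are 1 shares of (2/9)/1 = 2/9 each.
Living: Ishita — each takes 2/9.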